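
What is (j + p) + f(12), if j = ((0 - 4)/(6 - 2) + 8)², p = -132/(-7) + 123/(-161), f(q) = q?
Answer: 12734/161 ≈ 79.093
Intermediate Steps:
p = 2913/161 (p = -132*(-⅐) + 123*(-1/161) = 132/7 - 123/161 = 2913/161 ≈ 18.093)
j = 49 (j = (-4/4 + 8)² = (-4*¼ + 8)² = (-1 + 8)² = 7² = 49)
(j + p) + f(12) = (49 + 2913/161) + 12 = 10802/161 + 12 = 12734/161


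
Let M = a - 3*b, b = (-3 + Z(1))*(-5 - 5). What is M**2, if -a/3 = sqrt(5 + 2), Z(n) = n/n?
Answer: 3663 + 360*sqrt(7) ≈ 4615.5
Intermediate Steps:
Z(n) = 1
b = 20 (b = (-3 + 1)*(-5 - 5) = -2*(-10) = 20)
a = -3*sqrt(7) (a = -3*sqrt(5 + 2) = -3*sqrt(7) ≈ -7.9373)
M = -60 - 3*sqrt(7) (M = -3*sqrt(7) - 3*20 = -3*sqrt(7) - 60 = -60 - 3*sqrt(7) ≈ -67.937)
M**2 = (-60 - 3*sqrt(7))**2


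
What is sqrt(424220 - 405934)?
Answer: sqrt(18286) ≈ 135.23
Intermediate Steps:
sqrt(424220 - 405934) = sqrt(18286)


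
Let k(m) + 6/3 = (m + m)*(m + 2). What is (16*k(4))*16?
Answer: 11776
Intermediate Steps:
k(m) = -2 + 2*m*(2 + m) (k(m) = -2 + (m + m)*(m + 2) = -2 + (2*m)*(2 + m) = -2 + 2*m*(2 + m))
(16*k(4))*16 = (16*(-2 + 2*4**2 + 4*4))*16 = (16*(-2 + 2*16 + 16))*16 = (16*(-2 + 32 + 16))*16 = (16*46)*16 = 736*16 = 11776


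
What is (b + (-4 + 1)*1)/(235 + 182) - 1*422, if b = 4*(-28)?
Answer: -176089/417 ≈ -422.28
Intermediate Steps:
b = -112
(b + (-4 + 1)*1)/(235 + 182) - 1*422 = (-112 + (-4 + 1)*1)/(235 + 182) - 1*422 = (-112 - 3*1)/417 - 422 = (-112 - 3)*(1/417) - 422 = -115*1/417 - 422 = -115/417 - 422 = -176089/417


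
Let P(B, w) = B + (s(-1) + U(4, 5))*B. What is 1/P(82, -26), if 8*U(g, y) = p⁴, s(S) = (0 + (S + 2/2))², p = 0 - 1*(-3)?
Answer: 4/3649 ≈ 0.0010962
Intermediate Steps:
p = 3 (p = 0 + 3 = 3)
s(S) = (1 + S)² (s(S) = (0 + (S + 2*(½)))² = (0 + (S + 1))² = (0 + (1 + S))² = (1 + S)²)
U(g, y) = 81/8 (U(g, y) = (⅛)*3⁴ = (⅛)*81 = 81/8)
P(B, w) = 89*B/8 (P(B, w) = B + ((1 - 1)² + 81/8)*B = B + (0² + 81/8)*B = B + (0 + 81/8)*B = B + 81*B/8 = 89*B/8)
1/P(82, -26) = 1/((89/8)*82) = 1/(3649/4) = 4/3649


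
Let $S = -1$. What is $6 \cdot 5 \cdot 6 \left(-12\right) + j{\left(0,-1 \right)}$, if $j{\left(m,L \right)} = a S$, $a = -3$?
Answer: $-2157$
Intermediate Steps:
$j{\left(m,L \right)} = 3$ ($j{\left(m,L \right)} = \left(-3\right) \left(-1\right) = 3$)
$6 \cdot 5 \cdot 6 \left(-12\right) + j{\left(0,-1 \right)} = 6 \cdot 5 \cdot 6 \left(-12\right) + 3 = 30 \cdot 6 \left(-12\right) + 3 = 180 \left(-12\right) + 3 = -2160 + 3 = -2157$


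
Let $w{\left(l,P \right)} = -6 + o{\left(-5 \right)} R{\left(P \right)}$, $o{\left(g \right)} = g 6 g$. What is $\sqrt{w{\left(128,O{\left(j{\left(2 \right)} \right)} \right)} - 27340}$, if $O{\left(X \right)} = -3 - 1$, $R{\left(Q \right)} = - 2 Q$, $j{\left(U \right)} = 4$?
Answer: $i \sqrt{26146} \approx 161.7 i$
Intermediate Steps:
$O{\left(X \right)} = -4$
$o{\left(g \right)} = 6 g^{2}$ ($o{\left(g \right)} = 6 g g = 6 g^{2}$)
$w{\left(l,P \right)} = -6 - 300 P$ ($w{\left(l,P \right)} = -6 + 6 \left(-5\right)^{2} \left(- 2 P\right) = -6 + 6 \cdot 25 \left(- 2 P\right) = -6 + 150 \left(- 2 P\right) = -6 - 300 P$)
$\sqrt{w{\left(128,O{\left(j{\left(2 \right)} \right)} \right)} - 27340} = \sqrt{\left(-6 - -1200\right) - 27340} = \sqrt{\left(-6 + 1200\right) - 27340} = \sqrt{1194 - 27340} = \sqrt{-26146} = i \sqrt{26146}$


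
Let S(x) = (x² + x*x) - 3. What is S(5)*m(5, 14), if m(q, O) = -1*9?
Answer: -423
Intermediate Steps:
m(q, O) = -9
S(x) = -3 + 2*x² (S(x) = (x² + x²) - 3 = 2*x² - 3 = -3 + 2*x²)
S(5)*m(5, 14) = (-3 + 2*5²)*(-9) = (-3 + 2*25)*(-9) = (-3 + 50)*(-9) = 47*(-9) = -423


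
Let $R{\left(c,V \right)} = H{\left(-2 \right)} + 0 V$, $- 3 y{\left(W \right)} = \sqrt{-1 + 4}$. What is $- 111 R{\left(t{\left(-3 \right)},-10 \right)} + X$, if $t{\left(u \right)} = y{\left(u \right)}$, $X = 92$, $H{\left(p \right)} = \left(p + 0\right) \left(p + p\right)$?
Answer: $-796$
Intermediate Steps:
$H{\left(p \right)} = 2 p^{2}$ ($H{\left(p \right)} = p 2 p = 2 p^{2}$)
$y{\left(W \right)} = - \frac{\sqrt{3}}{3}$ ($y{\left(W \right)} = - \frac{\sqrt{-1 + 4}}{3} = - \frac{\sqrt{3}}{3}$)
$t{\left(u \right)} = - \frac{\sqrt{3}}{3}$
$R{\left(c,V \right)} = 8$ ($R{\left(c,V \right)} = 2 \left(-2\right)^{2} + 0 V = 2 \cdot 4 + 0 = 8 + 0 = 8$)
$- 111 R{\left(t{\left(-3 \right)},-10 \right)} + X = \left(-111\right) 8 + 92 = -888 + 92 = -796$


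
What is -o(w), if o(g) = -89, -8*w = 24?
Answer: 89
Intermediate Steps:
w = -3 (w = -1/8*24 = -3)
-o(w) = -1*(-89) = 89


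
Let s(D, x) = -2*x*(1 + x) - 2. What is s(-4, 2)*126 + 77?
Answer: -1687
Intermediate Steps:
s(D, x) = -2 - 2*x*(1 + x) (s(D, x) = -2*x*(1 + x) - 2 = -2 - 2*x*(1 + x))
s(-4, 2)*126 + 77 = (-2 - 2*2 - 2*2²)*126 + 77 = (-2 - 4 - 2*4)*126 + 77 = (-2 - 4 - 8)*126 + 77 = -14*126 + 77 = -1764 + 77 = -1687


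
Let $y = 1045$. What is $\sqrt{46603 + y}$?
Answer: $4 \sqrt{2978} \approx 218.28$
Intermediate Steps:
$\sqrt{46603 + y} = \sqrt{46603 + 1045} = \sqrt{47648} = 4 \sqrt{2978}$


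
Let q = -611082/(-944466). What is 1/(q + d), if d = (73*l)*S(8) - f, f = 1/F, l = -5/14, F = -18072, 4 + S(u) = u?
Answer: -19913121144/2063768907395 ≈ -0.0096489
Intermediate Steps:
S(u) = -4 + u
l = -5/14 (l = -5*1/14 = -5/14 ≈ -0.35714)
f = -1/18072 (f = 1/(-18072) = -1/18072 ≈ -5.5334e-5)
q = 101847/157411 (q = -611082*(-1/944466) = 101847/157411 ≈ 0.64701)
d = -13192553/126504 (d = (73*(-5/14))*(-4 + 8) - 1*(-1/18072) = -365/14*4 + 1/18072 = -730/7 + 1/18072 = -13192553/126504 ≈ -104.29)
1/(q + d) = 1/(101847/157411 - 13192553/126504) = 1/(-2063768907395/19913121144) = -19913121144/2063768907395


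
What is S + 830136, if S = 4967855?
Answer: 5797991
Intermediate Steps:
S + 830136 = 4967855 + 830136 = 5797991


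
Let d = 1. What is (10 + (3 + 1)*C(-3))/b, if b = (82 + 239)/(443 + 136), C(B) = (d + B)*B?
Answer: 6562/107 ≈ 61.327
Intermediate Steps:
C(B) = B*(1 + B) (C(B) = (1 + B)*B = B*(1 + B))
b = 107/193 (b = 321/579 = 321*(1/579) = 107/193 ≈ 0.55440)
(10 + (3 + 1)*C(-3))/b = (10 + (3 + 1)*(-3*(1 - 3)))/(107/193) = (10 + 4*(-3*(-2)))*(193/107) = (10 + 4*6)*(193/107) = (10 + 24)*(193/107) = 34*(193/107) = 6562/107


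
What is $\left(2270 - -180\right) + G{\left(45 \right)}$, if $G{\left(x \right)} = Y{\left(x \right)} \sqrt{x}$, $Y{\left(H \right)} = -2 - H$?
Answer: $2450 - 141 \sqrt{5} \approx 2134.7$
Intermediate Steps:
$G{\left(x \right)} = \sqrt{x} \left(-2 - x\right)$ ($G{\left(x \right)} = \left(-2 - x\right) \sqrt{x} = \sqrt{x} \left(-2 - x\right)$)
$\left(2270 - -180\right) + G{\left(45 \right)} = \left(2270 - -180\right) + \sqrt{45} \left(-2 - 45\right) = \left(2270 + 180\right) + 3 \sqrt{5} \left(-2 - 45\right) = 2450 + 3 \sqrt{5} \left(-47\right) = 2450 - 141 \sqrt{5}$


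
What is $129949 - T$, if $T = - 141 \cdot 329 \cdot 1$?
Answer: $176338$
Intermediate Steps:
$T = -46389$ ($T = \left(-141\right) 329 = -46389$)
$129949 - T = 129949 - -46389 = 129949 + 46389 = 176338$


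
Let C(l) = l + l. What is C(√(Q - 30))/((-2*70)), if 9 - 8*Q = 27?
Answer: -I*√129/140 ≈ -0.081127*I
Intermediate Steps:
Q = -9/4 (Q = 9/8 - ⅛*27 = 9/8 - 27/8 = -9/4 ≈ -2.2500)
C(l) = 2*l
C(√(Q - 30))/((-2*70)) = (2*√(-9/4 - 30))/((-2*70)) = (2*√(-129/4))/(-140) = (2*(I*√129/2))*(-1/140) = (I*√129)*(-1/140) = -I*√129/140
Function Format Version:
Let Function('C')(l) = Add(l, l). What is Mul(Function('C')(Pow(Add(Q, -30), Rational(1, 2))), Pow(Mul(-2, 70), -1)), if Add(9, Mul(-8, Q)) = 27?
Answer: Mul(Rational(-1, 140), I, Pow(129, Rational(1, 2))) ≈ Mul(-0.081127, I)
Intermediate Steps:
Q = Rational(-9, 4) (Q = Add(Rational(9, 8), Mul(Rational(-1, 8), 27)) = Add(Rational(9, 8), Rational(-27, 8)) = Rational(-9, 4) ≈ -2.2500)
Function('C')(l) = Mul(2, l)
Mul(Function('C')(Pow(Add(Q, -30), Rational(1, 2))), Pow(Mul(-2, 70), -1)) = Mul(Mul(2, Pow(Add(Rational(-9, 4), -30), Rational(1, 2))), Pow(Mul(-2, 70), -1)) = Mul(Mul(2, Pow(Rational(-129, 4), Rational(1, 2))), Pow(-140, -1)) = Mul(Mul(2, Mul(Rational(1, 2), I, Pow(129, Rational(1, 2)))), Rational(-1, 140)) = Mul(Mul(I, Pow(129, Rational(1, 2))), Rational(-1, 140)) = Mul(Rational(-1, 140), I, Pow(129, Rational(1, 2)))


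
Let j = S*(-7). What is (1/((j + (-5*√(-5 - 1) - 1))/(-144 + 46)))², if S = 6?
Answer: 9604/(43 + 5*I*√6)² ≈ 4.0834 - 2.5315*I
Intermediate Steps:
j = -42 (j = 6*(-7) = -42)
(1/((j + (-5*√(-5 - 1) - 1))/(-144 + 46)))² = (1/((-42 + (-5*√(-5 - 1) - 1))/(-144 + 46)))² = (1/((-42 + (-5*I*√6 - 1))/(-98)))² = (1/((-42 + (-5*I*√6 - 1))*(-1/98)))² = (1/((-42 + (-1 - 5*I*√6))*(-1/98)))² = (1/((-43 - 5*I*√6)*(-1/98)))² = (1/(43/98 + 5*I*√6/98))² = (43/98 + 5*I*√6/98)⁻²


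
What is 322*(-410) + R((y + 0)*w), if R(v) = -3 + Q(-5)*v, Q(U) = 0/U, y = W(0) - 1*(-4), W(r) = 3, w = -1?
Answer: -132023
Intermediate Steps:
y = 7 (y = 3 - 1*(-4) = 3 + 4 = 7)
Q(U) = 0
R(v) = -3 (R(v) = -3 + 0*v = -3 + 0 = -3)
322*(-410) + R((y + 0)*w) = 322*(-410) - 3 = -132020 - 3 = -132023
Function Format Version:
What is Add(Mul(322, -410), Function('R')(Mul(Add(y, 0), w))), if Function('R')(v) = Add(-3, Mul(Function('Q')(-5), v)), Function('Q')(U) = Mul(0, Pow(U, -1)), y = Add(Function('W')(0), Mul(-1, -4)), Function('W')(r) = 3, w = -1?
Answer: -132023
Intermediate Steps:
y = 7 (y = Add(3, Mul(-1, -4)) = Add(3, 4) = 7)
Function('Q')(U) = 0
Function('R')(v) = -3 (Function('R')(v) = Add(-3, Mul(0, v)) = Add(-3, 0) = -3)
Add(Mul(322, -410), Function('R')(Mul(Add(y, 0), w))) = Add(Mul(322, -410), -3) = Add(-132020, -3) = -132023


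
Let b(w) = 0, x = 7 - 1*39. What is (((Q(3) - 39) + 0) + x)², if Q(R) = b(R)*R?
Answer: 5041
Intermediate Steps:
x = -32 (x = 7 - 39 = -32)
Q(R) = 0 (Q(R) = 0*R = 0)
(((Q(3) - 39) + 0) + x)² = (((0 - 39) + 0) - 32)² = ((-39 + 0) - 32)² = (-39 - 32)² = (-71)² = 5041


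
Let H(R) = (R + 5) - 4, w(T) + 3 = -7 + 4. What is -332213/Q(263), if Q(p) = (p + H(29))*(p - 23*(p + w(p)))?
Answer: 332213/1654864 ≈ 0.20075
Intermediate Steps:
w(T) = -6 (w(T) = -3 + (-7 + 4) = -3 - 3 = -6)
H(R) = 1 + R (H(R) = (5 + R) - 4 = 1 + R)
Q(p) = (30 + p)*(138 - 22*p) (Q(p) = (p + (1 + 29))*(p - 23*(p - 6)) = (p + 30)*(p - 23*(-6 + p)) = (30 + p)*(p + (138 - 23*p)) = (30 + p)*(138 - 22*p))
-332213/Q(263) = -332213/(4140 - 522*263 - 22*263²) = -332213/(4140 - 137286 - 22*69169) = -332213/(4140 - 137286 - 1521718) = -332213/(-1654864) = -332213*(-1/1654864) = 332213/1654864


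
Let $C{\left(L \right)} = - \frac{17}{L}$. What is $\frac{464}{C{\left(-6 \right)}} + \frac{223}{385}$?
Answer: $\frac{1075631}{6545} \approx 164.34$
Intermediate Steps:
$\frac{464}{C{\left(-6 \right)}} + \frac{223}{385} = \frac{464}{\left(-17\right) \frac{1}{-6}} + \frac{223}{385} = \frac{464}{\left(-17\right) \left(- \frac{1}{6}\right)} + 223 \cdot \frac{1}{385} = \frac{464}{\frac{17}{6}} + \frac{223}{385} = 464 \cdot \frac{6}{17} + \frac{223}{385} = \frac{2784}{17} + \frac{223}{385} = \frac{1075631}{6545}$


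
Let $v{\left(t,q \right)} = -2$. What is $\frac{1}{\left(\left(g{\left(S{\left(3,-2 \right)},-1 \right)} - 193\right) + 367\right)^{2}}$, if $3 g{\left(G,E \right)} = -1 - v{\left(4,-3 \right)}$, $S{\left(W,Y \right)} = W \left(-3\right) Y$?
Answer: $\frac{9}{273529} \approx 3.2903 \cdot 10^{-5}$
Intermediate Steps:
$S{\left(W,Y \right)} = - 3 W Y$
$g{\left(G,E \right)} = \frac{1}{3}$ ($g{\left(G,E \right)} = \frac{-1 - -2}{3} = \frac{-1 + 2}{3} = \frac{1}{3} \cdot 1 = \frac{1}{3}$)
$\frac{1}{\left(\left(g{\left(S{\left(3,-2 \right)},-1 \right)} - 193\right) + 367\right)^{2}} = \frac{1}{\left(\left(\frac{1}{3} - 193\right) + 367\right)^{2}} = \frac{1}{\left(- \frac{578}{3} + 367\right)^{2}} = \frac{1}{\left(\frac{523}{3}\right)^{2}} = \frac{1}{\frac{273529}{9}} = \frac{9}{273529}$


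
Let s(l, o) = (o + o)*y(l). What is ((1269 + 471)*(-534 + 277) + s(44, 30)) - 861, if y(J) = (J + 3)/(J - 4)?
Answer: -895941/2 ≈ -4.4797e+5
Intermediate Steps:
y(J) = (3 + J)/(-4 + J)
s(l, o) = 2*o*(3 + l)/(-4 + l) (s(l, o) = (o + o)*((3 + l)/(-4 + l)) = (2*o)*((3 + l)/(-4 + l)) = 2*o*(3 + l)/(-4 + l))
((1269 + 471)*(-534 + 277) + s(44, 30)) - 861 = ((1269 + 471)*(-534 + 277) + 2*30*(3 + 44)/(-4 + 44)) - 861 = (1740*(-257) + 2*30*47/40) - 861 = (-447180 + 2*30*(1/40)*47) - 861 = (-447180 + 141/2) - 861 = -894219/2 - 861 = -895941/2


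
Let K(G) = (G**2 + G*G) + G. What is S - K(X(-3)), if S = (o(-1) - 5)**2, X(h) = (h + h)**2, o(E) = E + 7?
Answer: -2627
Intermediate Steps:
o(E) = 7 + E
X(h) = 4*h**2 (X(h) = (2*h)**2 = 4*h**2)
K(G) = G + 2*G**2 (K(G) = (G**2 + G**2) + G = 2*G**2 + G = G + 2*G**2)
S = 1 (S = ((7 - 1) - 5)**2 = (6 - 5)**2 = 1**2 = 1)
S - K(X(-3)) = 1 - 4*(-3)**2*(1 + 2*(4*(-3)**2)) = 1 - 4*9*(1 + 2*(4*9)) = 1 - 36*(1 + 2*36) = 1 - 36*(1 + 72) = 1 - 36*73 = 1 - 1*2628 = 1 - 2628 = -2627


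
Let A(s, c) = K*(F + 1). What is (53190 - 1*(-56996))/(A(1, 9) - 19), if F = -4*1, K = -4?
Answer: -110186/7 ≈ -15741.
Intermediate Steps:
F = -4
A(s, c) = 12 (A(s, c) = -4*(-4 + 1) = -4*(-3) = 12)
(53190 - 1*(-56996))/(A(1, 9) - 19) = (53190 - 1*(-56996))/(12 - 19) = (53190 + 56996)/(-7) = 110186*(-⅐) = -110186/7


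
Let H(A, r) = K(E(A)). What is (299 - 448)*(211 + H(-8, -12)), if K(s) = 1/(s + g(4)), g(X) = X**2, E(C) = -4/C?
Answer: -1037785/33 ≈ -31448.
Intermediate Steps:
K(s) = 1/(16 + s) (K(s) = 1/(s + 4**2) = 1/(s + 16) = 1/(16 + s))
H(A, r) = 1/(16 - 4/A)
(299 - 448)*(211 + H(-8, -12)) = (299 - 448)*(211 + (1/4)*(-8)/(-1 + 4*(-8))) = -149*(211 + (1/4)*(-8)/(-1 - 32)) = -149*(211 + (1/4)*(-8)/(-33)) = -149*(211 + (1/4)*(-8)*(-1/33)) = -149*(211 + 2/33) = -149*6965/33 = -1037785/33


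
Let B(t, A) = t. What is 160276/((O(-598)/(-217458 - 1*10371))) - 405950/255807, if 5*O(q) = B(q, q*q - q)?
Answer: 23352314454393020/76486293 ≈ 3.0531e+8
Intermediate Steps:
O(q) = q/5
160276/((O(-598)/(-217458 - 1*10371))) - 405950/255807 = 160276/((((⅕)*(-598))/(-217458 - 1*10371))) - 405950/255807 = 160276/((-598/(5*(-217458 - 10371)))) - 405950*1/255807 = 160276/((-598/5/(-227829))) - 405950/255807 = 160276/((-598/5*(-1/227829))) - 405950/255807 = 160276/(598/1139145) - 405950/255807 = 160276*(1139145/598) - 405950/255807 = 91288802010/299 - 405950/255807 = 23352314454393020/76486293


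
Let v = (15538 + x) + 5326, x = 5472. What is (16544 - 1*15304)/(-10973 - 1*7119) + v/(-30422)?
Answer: -64274274/68799353 ≈ -0.93423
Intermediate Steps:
v = 26336 (v = (15538 + 5472) + 5326 = 21010 + 5326 = 26336)
(16544 - 1*15304)/(-10973 - 1*7119) + v/(-30422) = (16544 - 1*15304)/(-10973 - 1*7119) + 26336/(-30422) = (16544 - 15304)/(-10973 - 7119) + 26336*(-1/30422) = 1240/(-18092) - 13168/15211 = 1240*(-1/18092) - 13168/15211 = -310/4523 - 13168/15211 = -64274274/68799353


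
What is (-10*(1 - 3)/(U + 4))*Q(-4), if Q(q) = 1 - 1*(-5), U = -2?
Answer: 60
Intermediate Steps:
Q(q) = 6 (Q(q) = 1 + 5 = 6)
(-10*(1 - 3)/(U + 4))*Q(-4) = -10*(1 - 3)/(-2 + 4)*6 = -(-20)/2*6 = -10*(-1)*6 = 10*6 = 60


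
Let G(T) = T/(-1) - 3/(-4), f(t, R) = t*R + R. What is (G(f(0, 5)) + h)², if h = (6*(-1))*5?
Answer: 18769/16 ≈ 1173.1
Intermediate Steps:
f(t, R) = R + R*t (f(t, R) = R*t + R = R + R*t)
h = -30 (h = -6*5 = -30)
G(T) = ¾ - T (G(T) = T*(-1) - 3*(-¼) = -T + ¾ = ¾ - T)
(G(f(0, 5)) + h)² = ((¾ - 5*(1 + 0)) - 30)² = ((¾ - 5) - 30)² = (-17/4 - 30)² = (-137/4)² = 18769/16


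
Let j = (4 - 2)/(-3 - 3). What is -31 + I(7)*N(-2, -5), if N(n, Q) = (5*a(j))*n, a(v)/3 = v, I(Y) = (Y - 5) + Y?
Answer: 59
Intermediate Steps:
j = -1/3 (j = 2/(-6) = 2*(-1/6) = -1/3 ≈ -0.33333)
I(Y) = -5 + 2*Y (I(Y) = (-5 + Y) + Y = -5 + 2*Y)
a(v) = 3*v
N(n, Q) = -5*n (N(n, Q) = (5*(3*(-1/3)))*n = (5*(-1))*n = -5*n)
-31 + I(7)*N(-2, -5) = -31 + (-5 + 2*7)*(-5*(-2)) = -31 + (-5 + 14)*10 = -31 + 9*10 = -31 + 90 = 59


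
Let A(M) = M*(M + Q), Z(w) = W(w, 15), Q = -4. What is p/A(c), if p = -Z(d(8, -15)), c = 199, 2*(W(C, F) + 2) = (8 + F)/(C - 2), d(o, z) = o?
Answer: 1/465660 ≈ 2.1475e-6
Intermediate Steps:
W(C, F) = -2 + (8 + F)/(2*(-2 + C)) (W(C, F) = -2 + ((8 + F)/(C - 2))/2 = -2 + ((8 + F)/(-2 + C))/2 = -2 + (8 + F)/(2*(-2 + C)))
Z(w) = (31 - 4*w)/(2*(-2 + w)) (Z(w) = (16 + 15 - 4*w)/(2*(-2 + w)) = (31 - 4*w)/(2*(-2 + w)))
p = 1/12 (p = -(31 - 4*8)/(2*(-2 + 8)) = -(31 - 32)/(2*6) = -(-1)/(2*6) = -1*(-1/12) = 1/12 ≈ 0.083333)
A(M) = M*(-4 + M) (A(M) = M*(M - 4) = M*(-4 + M))
p/A(c) = 1/(12*((199*(-4 + 199)))) = 1/(12*((199*195))) = (1/12)/38805 = (1/12)*(1/38805) = 1/465660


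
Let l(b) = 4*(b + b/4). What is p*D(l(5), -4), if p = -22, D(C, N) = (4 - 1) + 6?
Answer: -198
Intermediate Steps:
l(b) = 5*b (l(b) = 4*(b + b*(¼)) = 4*(b + b/4) = 4*(5*b/4) = 5*b)
D(C, N) = 9 (D(C, N) = 3 + 6 = 9)
p*D(l(5), -4) = -22*9 = -198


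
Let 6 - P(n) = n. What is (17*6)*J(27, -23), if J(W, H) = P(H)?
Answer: 2958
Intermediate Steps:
P(n) = 6 - n
J(W, H) = 6 - H
(17*6)*J(27, -23) = (17*6)*(6 - 1*(-23)) = 102*(6 + 23) = 102*29 = 2958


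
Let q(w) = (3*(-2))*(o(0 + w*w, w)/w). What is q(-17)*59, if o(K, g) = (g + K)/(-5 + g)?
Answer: -2832/11 ≈ -257.45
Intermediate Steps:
o(K, g) = (K + g)/(-5 + g)
q(w) = -6*(w + w²)/(w*(-5 + w)) (q(w) = (3*(-2))*((((0 + w*w) + w)/(-5 + w))/w) = -6*((0 + w²) + w)/(-5 + w)/w = -6*(w² + w)/(-5 + w)/w = -6*(w + w²)/(-5 + w)/w = -6*(w + w²)/(w*(-5 + w)))
q(-17)*59 = (6*(-1 - 1*(-17))/(-5 - 17))*59 = (6*(-1 + 17)/(-22))*59 = (6*(-1/22)*16)*59 = -48/11*59 = -2832/11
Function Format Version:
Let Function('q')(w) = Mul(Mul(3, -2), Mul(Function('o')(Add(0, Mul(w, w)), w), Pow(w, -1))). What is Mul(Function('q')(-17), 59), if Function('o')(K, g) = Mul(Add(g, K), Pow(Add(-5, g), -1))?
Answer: Rational(-2832, 11) ≈ -257.45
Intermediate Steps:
Function('o')(K, g) = Mul(Pow(Add(-5, g), -1), Add(K, g)) (Function('o')(K, g) = Mul(Add(K, g), Pow(Add(-5, g), -1)) = Mul(Pow(Add(-5, g), -1), Add(K, g)))
Function('q')(w) = Mul(-6, Pow(w, -1), Pow(Add(-5, w), -1), Add(w, Pow(w, 2))) (Function('q')(w) = Mul(Mul(3, -2), Mul(Mul(Pow(Add(-5, w), -1), Add(Add(0, Mul(w, w)), w)), Pow(w, -1))) = Mul(-6, Mul(Mul(Pow(Add(-5, w), -1), Add(Add(0, Pow(w, 2)), w)), Pow(w, -1))) = Mul(-6, Mul(Mul(Pow(Add(-5, w), -1), Add(Pow(w, 2), w)), Pow(w, -1))) = Mul(-6, Mul(Mul(Pow(Add(-5, w), -1), Add(w, Pow(w, 2))), Pow(w, -1))) = Mul(-6, Mul(Pow(w, -1), Pow(Add(-5, w), -1), Add(w, Pow(w, 2)))) = Mul(-6, Pow(w, -1), Pow(Add(-5, w), -1), Add(w, Pow(w, 2))))
Mul(Function('q')(-17), 59) = Mul(Mul(6, Pow(Add(-5, -17), -1), Add(-1, Mul(-1, -17))), 59) = Mul(Mul(6, Pow(-22, -1), Add(-1, 17)), 59) = Mul(Mul(6, Rational(-1, 22), 16), 59) = Mul(Rational(-48, 11), 59) = Rational(-2832, 11)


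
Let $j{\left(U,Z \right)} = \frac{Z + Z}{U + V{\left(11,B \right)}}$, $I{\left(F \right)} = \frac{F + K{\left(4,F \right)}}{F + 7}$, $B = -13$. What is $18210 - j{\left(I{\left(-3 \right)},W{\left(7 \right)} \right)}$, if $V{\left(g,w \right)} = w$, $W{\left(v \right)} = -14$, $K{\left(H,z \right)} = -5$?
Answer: $\frac{273122}{15} \approx 18208.0$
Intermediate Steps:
$I{\left(F \right)} = \frac{-5 + F}{7 + F}$ ($I{\left(F \right)} = \frac{F - 5}{F + 7} = \frac{-5 + F}{7 + F}$)
$j{\left(U,Z \right)} = \frac{2 Z}{-13 + U}$ ($j{\left(U,Z \right)} = \frac{Z + Z}{U - 13} = \frac{2 Z}{-13 + U}$)
$18210 - j{\left(I{\left(-3 \right)},W{\left(7 \right)} \right)} = 18210 - 2 \left(-14\right) \frac{1}{-13 + \frac{-5 - 3}{7 - 3}} = 18210 - 2 \left(-14\right) \frac{1}{-13 + \frac{1}{4} \left(-8\right)} = 18210 - 2 \left(-14\right) \frac{1}{-13 - 2} = 18210 - 2 \left(-14\right) \frac{1}{-15} = 18210 - 2 \left(-14\right) \left(- \frac{1}{15}\right) = 18210 - \frac{28}{15} = \frac{273122}{15}$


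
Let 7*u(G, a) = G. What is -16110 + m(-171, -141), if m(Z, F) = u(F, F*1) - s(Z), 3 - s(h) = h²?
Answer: 91755/7 ≈ 13108.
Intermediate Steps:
u(G, a) = G/7
s(h) = 3 - h²
m(Z, F) = -3 + Z² + F/7 (m(Z, F) = F/7 - (3 - Z²) = F/7 + (-3 + Z²) = -3 + Z² + F/7)
-16110 + m(-171, -141) = -16110 + (-3 + (-171)² + (⅐)*(-141)) = -16110 + (-3 + 29241 - 141/7) = -16110 + 204525/7 = 91755/7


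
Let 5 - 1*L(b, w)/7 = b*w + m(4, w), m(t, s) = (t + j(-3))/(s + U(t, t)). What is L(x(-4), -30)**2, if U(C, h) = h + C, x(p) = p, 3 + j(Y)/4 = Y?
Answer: 79655625/121 ≈ 6.5831e+5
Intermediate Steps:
j(Y) = -12 + 4*Y
U(C, h) = C + h
m(t, s) = (-24 + t)/(s + 2*t) (m(t, s) = (t + (-12 + 4*(-3)))/(s + (t + t)) = (t + (-12 - 12))/(s + 2*t) = (t - 24)/(s + 2*t) = (-24 + t)/(s + 2*t))
L(b, w) = 35 + 140/(8 + w) - 7*b*w (L(b, w) = 35 - 7*(b*w + (-24 + 4)/(w + 2*4)) = 35 - 7*(b*w - 20/(w + 8)) = 35 - 7*(b*w - 20/(8 + w)) = 35 - 7*(-20/(8 + w) + b*w) = 35 + (140/(8 + w) - 7*b*w) = 35 + 140/(8 + w) - 7*b*w)
L(x(-4), -30)**2 = (7*(20 + (5 - 1*(-4)*(-30))*(8 - 30))/(8 - 30))**2 = (7*(20 + (5 - 120)*(-22))/(-22))**2 = (7*(-1/22)*(20 - 115*(-22)))**2 = (7*(-1/22)*(20 + 2530))**2 = (7*(-1/22)*2550)**2 = (-8925/11)**2 = 79655625/121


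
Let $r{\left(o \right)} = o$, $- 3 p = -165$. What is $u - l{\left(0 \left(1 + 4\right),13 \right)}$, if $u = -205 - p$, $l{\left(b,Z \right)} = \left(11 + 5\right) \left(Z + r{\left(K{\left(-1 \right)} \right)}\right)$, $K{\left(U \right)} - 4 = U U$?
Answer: $-548$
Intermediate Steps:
$p = 55$ ($p = \left(- \frac{1}{3}\right) \left(-165\right) = 55$)
$K{\left(U \right)} = 4 + U^{2}$ ($K{\left(U \right)} = 4 + U U = 4 + U^{2}$)
$l{\left(b,Z \right)} = 80 + 16 Z$ ($l{\left(b,Z \right)} = \left(11 + 5\right) \left(Z + \left(4 + \left(-1\right)^{2}\right)\right) = 16 \left(Z + \left(4 + 1\right)\right) = 16 \left(Z + 5\right) = 16 \left(5 + Z\right) = 80 + 16 Z$)
$u = -260$ ($u = -205 - 55 = -260$)
$u - l{\left(0 \left(1 + 4\right),13 \right)} = -260 - \left(80 + 16 \cdot 13\right) = -260 - \left(80 + 208\right) = -260 - 288 = -548$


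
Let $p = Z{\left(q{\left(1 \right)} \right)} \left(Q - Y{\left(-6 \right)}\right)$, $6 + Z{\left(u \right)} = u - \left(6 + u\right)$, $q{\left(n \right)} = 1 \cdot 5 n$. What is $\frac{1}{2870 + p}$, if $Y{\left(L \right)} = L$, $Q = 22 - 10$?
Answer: $\frac{1}{2654} \approx 0.00037679$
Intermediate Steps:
$Q = 12$ ($Q = 22 - 10 = 12$)
$q{\left(n \right)} = 5 n$
$Z{\left(u \right)} = -12$ ($Z{\left(u \right)} = -6 + \left(u - \left(6 + u\right)\right) = -6 - 6 = -12$)
$p = -216$ ($p = - 12 \left(12 - -6\right) = - 12 \left(12 + 6\right) = \left(-12\right) 18 = -216$)
$\frac{1}{2870 + p} = \frac{1}{2870 - 216} = \frac{1}{2654}$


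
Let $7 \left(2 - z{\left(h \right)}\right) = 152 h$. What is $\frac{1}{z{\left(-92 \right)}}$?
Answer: $\frac{7}{13998} \approx 0.00050007$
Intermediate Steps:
$z{\left(h \right)} = 2 - \frac{152 h}{7}$
$\frac{1}{z{\left(-92 \right)}} = \frac{1}{2 - - \frac{13984}{7}} = \frac{1}{2 + \frac{13984}{7}} = \frac{1}{\frac{13998}{7}} = \frac{7}{13998}$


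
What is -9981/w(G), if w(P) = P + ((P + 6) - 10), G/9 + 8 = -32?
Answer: 9981/724 ≈ 13.786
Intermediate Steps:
G = -360 (G = -72 + 9*(-32) = -72 - 288 = -360)
w(P) = -4 + 2*P (w(P) = P + ((6 + P) - 10) = P + (-4 + P) = -4 + 2*P)
-9981/w(G) = -9981/(-4 + 2*(-360)) = -9981/(-4 - 720) = -9981/(-724) = -9981*(-1/724) = 9981/724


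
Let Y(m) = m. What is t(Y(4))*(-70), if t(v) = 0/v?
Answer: 0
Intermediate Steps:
t(v) = 0
t(Y(4))*(-70) = 0*(-70) = 0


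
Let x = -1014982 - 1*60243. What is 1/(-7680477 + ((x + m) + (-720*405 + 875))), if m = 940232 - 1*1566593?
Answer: -1/9672788 ≈ -1.0338e-7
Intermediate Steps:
x = -1075225 (x = -1014982 - 60243 = -1075225)
m = -626361 (m = 940232 - 1566593 = -626361)
1/(-7680477 + ((x + m) + (-720*405 + 875))) = 1/(-7680477 + ((-1075225 - 626361) + (-720*405 + 875))) = 1/(-7680477 + (-1701586 + (-291600 + 875))) = 1/(-7680477 + (-1701586 - 290725)) = 1/(-7680477 - 1992311) = 1/(-9672788) = -1/9672788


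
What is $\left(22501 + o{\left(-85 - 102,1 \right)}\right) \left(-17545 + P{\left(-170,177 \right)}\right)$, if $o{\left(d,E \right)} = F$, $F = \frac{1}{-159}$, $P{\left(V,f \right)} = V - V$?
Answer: $- \frac{62770009610}{159} \approx -3.9478 \cdot 10^{8}$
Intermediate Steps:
$P{\left(V,f \right)} = 0$
$F = - \frac{1}{159} \approx -0.0062893$
$o{\left(d,E \right)} = - \frac{1}{159}$
$\left(22501 + o{\left(-85 - 102,1 \right)}\right) \left(-17545 + P{\left(-170,177 \right)}\right) = \left(22501 - \frac{1}{159}\right) \left(-17545 + 0\right) = \frac{3577658}{159} \left(-17545\right) = - \frac{62770009610}{159}$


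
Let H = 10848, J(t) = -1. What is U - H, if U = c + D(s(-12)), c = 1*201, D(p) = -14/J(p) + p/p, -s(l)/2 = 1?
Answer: -10632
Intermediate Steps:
s(l) = -2 (s(l) = -2*1 = -2)
D(p) = 15 (D(p) = -14/(-1) + p/p = -14*(-1) + 1 = 14 + 1 = 15)
c = 201
U = 216 (U = 201 + 15 = 216)
U - H = 216 - 1*10848 = 216 - 10848 = -10632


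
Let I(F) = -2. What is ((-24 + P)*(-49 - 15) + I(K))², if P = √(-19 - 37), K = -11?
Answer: 2123780 - 392704*I*√14 ≈ 2.1238e+6 - 1.4694e+6*I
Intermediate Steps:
P = 2*I*√14 (P = √(-56) = 2*I*√14 ≈ 7.4833*I)
((-24 + P)*(-49 - 15) + I(K))² = ((-24 + 2*I*√14)*(-49 - 15) - 2)² = ((-24 + 2*I*√14)*(-64) - 2)² = ((1536 - 128*I*√14) - 2)² = (1534 - 128*I*√14)²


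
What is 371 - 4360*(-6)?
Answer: 26531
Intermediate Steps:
371 - 4360*(-6) = 371 - 436*(-60) = 371 + 26160 = 26531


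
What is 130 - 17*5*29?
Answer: -2335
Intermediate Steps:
130 - 17*5*29 = 130 - 85*29 = 130 - 2465 = -2335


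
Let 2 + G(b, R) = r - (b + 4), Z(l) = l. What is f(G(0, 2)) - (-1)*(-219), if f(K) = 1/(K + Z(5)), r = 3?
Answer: -437/2 ≈ -218.50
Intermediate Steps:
G(b, R) = -3 - b (G(b, R) = -2 + (3 - (b + 4)) = -2 + (3 - (4 + b)) = -2 + (3 + (-4 - b)) = -2 + (-1 - b) = -3 - b)
f(K) = 1/(5 + K) (f(K) = 1/(K + 5) = 1/(5 + K))
f(G(0, 2)) - (-1)*(-219) = 1/(5 + (-3 - 1*0)) - (-1)*(-219) = 1/(5 + (-3 + 0)) - 1*219 = 1/(5 - 3) - 219 = 1/2 - 219 = ½ - 219 = -437/2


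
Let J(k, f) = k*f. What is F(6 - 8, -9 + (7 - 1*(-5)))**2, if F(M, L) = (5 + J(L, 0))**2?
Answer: 625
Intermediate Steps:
J(k, f) = f*k
F(M, L) = 25 (F(M, L) = (5 + 0*L)**2 = (5 + 0)**2 = 5**2 = 25)
F(6 - 8, -9 + (7 - 1*(-5)))**2 = 25**2 = 625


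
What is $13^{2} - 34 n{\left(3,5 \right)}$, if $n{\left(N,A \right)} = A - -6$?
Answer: $-205$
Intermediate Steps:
$n{\left(N,A \right)} = 6 + A$ ($n{\left(N,A \right)} = A + 6 = 6 + A$)
$13^{2} - 34 n{\left(3,5 \right)} = 13^{2} - 34 \left(6 + 5\right) = 169 - 374 = -205$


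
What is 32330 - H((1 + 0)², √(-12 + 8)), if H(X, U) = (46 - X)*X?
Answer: 32285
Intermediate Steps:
H(X, U) = X*(46 - X)
32330 - H((1 + 0)², √(-12 + 8)) = 32330 - (1 + 0)²*(46 - (1 + 0)²) = 32330 - 1²*(46 - 1*1²) = 32330 - (46 - 1*1) = 32330 - (46 - 1) = 32330 - 45 = 32285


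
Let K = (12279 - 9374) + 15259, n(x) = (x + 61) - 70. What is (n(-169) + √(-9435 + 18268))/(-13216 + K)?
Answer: -89/2474 + 11*√73/4948 ≈ -0.016980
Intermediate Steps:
n(x) = -9 + x (n(x) = (61 + x) - 70 = -9 + x)
K = 18164 (K = 2905 + 15259 = 18164)
(n(-169) + √(-9435 + 18268))/(-13216 + K) = ((-9 - 169) + √(-9435 + 18268))/(-13216 + 18164) = (-178 + √8833)/4948 = (-178 + 11*√73)*(1/4948) = -89/2474 + 11*√73/4948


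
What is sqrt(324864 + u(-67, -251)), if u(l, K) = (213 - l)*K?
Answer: 22*sqrt(526) ≈ 504.56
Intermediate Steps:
u(l, K) = K*(213 - l)
sqrt(324864 + u(-67, -251)) = sqrt(324864 - 251*(213 - 1*(-67))) = sqrt(324864 - 251*(213 + 67)) = sqrt(324864 - 251*280) = sqrt(324864 - 70280) = sqrt(254584) = 22*sqrt(526)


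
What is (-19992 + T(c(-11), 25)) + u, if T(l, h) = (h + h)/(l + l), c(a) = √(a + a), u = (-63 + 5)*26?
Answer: -21500 - 25*I*√22/22 ≈ -21500.0 - 5.33*I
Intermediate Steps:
u = -1508 (u = -58*26 = -1508)
c(a) = √2*√a (c(a) = √(2*a) = √2*√a)
T(l, h) = h/l (T(l, h) = (2*h)/((2*l)) = (2*h)*(1/(2*l)) = h/l)
(-19992 + T(c(-11), 25)) + u = (-19992 + 25/((√2*√(-11)))) - 1508 = (-19992 + 25/((√2*(I*√11)))) - 1508 = (-19992 + 25/((I*√22))) - 1508 = (-19992 + 25*(-I*√22/22)) - 1508 = (-19992 - 25*I*√22/22) - 1508 = -21500 - 25*I*√22/22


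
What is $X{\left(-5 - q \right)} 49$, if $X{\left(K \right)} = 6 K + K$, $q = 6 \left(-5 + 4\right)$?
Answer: $343$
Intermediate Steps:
$q = -6$ ($q = 6 \left(-1\right) = -6$)
$X{\left(K \right)} = 7 K$
$X{\left(-5 - q \right)} 49 = 7 \left(-5 - -6\right) 49 = 7 \left(-5 + 6\right) 49 = 7 \cdot 1 \cdot 49 = 7 \cdot 49 = 343$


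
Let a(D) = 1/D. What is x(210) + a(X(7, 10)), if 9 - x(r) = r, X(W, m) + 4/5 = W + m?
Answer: -16276/81 ≈ -200.94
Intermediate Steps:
X(W, m) = -⅘ + W + m (X(W, m) = -⅘ + (W + m) = -⅘ + W + m)
x(r) = 9 - r
x(210) + a(X(7, 10)) = (9 - 1*210) + 1/(-⅘ + 7 + 10) = (9 - 210) + 1/(81/5) = -201 + 5/81 = -16276/81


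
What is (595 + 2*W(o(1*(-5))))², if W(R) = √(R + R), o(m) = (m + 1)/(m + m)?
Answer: 1770141/5 + 952*√5 ≈ 3.5616e+5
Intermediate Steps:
o(m) = (1 + m)/(2*m) (o(m) = (1 + m)/((2*m)) = (1 + m)*(1/(2*m)) = (1 + m)/(2*m))
W(R) = √2*√R (W(R) = √(2*R) = √2*√R)
(595 + 2*W(o(1*(-5))))² = (595 + 2*(√2*√((1 + 1*(-5))/(2*((1*(-5)))))))² = (595 + 2*(√2*√((½)*(1 - 5)/(-5))))² = (595 + 2*(√2*√((½)*(-⅕)*(-4))))² = (595 + 2*(√2*√(⅖)))² = (595 + 2*(√2*(√10/5)))² = (595 + 2*(2*√5/5))² = (595 + 4*√5/5)²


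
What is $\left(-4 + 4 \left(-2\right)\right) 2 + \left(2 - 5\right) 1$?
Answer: $-27$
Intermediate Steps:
$\left(-4 + 4 \left(-2\right)\right) 2 + \left(2 - 5\right) 1 = \left(-4 - 8\right) 2 - 3 = \left(-12\right) 2 - 3 = -24 - 3 = -27$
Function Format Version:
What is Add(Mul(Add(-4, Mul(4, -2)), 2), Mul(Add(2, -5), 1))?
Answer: -27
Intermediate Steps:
Add(Mul(Add(-4, Mul(4, -2)), 2), Mul(Add(2, -5), 1)) = Add(Mul(Add(-4, -8), 2), Mul(-3, 1)) = Add(Mul(-12, 2), -3) = Add(-24, -3) = -27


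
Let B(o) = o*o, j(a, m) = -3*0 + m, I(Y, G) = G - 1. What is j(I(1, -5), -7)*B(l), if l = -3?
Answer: -63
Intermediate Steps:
I(Y, G) = -1 + G
j(a, m) = m (j(a, m) = 0 + m = m)
B(o) = o²
j(I(1, -5), -7)*B(l) = -7*(-3)² = -7*9 = -63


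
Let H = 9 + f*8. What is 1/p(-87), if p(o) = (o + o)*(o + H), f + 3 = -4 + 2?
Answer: 1/20532 ≈ 4.8704e-5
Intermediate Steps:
f = -5 (f = -3 + (-4 + 2) = -3 - 2 = -5)
H = -31 (H = 9 - 5*8 = 9 - 40 = -31)
p(o) = 2*o*(-31 + o) (p(o) = (o + o)*(o - 31) = (2*o)*(-31 + o) = 2*o*(-31 + o))
1/p(-87) = 1/(2*(-87)*(-31 - 87)) = 1/(2*(-87)*(-118)) = 1/20532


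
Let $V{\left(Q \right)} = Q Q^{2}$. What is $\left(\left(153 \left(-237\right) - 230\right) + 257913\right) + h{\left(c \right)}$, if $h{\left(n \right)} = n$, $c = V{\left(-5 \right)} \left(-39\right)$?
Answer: $226297$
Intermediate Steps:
$V{\left(Q \right)} = Q^{3}$
$c = 4875$ ($c = \left(-5\right)^{3} \left(-39\right) = \left(-125\right) \left(-39\right) = 4875$)
$\left(\left(153 \left(-237\right) - 230\right) + 257913\right) + h{\left(c \right)} = \left(\left(153 \left(-237\right) - 230\right) + 257913\right) + 4875 = \left(\left(-36261 - 230\right) + 257913\right) + 4875 = \left(-36491 + 257913\right) + 4875 = 221422 + 4875 = 226297$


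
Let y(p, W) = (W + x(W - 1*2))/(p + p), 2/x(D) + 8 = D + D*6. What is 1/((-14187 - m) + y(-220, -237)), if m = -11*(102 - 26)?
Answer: -739640/9874535241 ≈ -7.4904e-5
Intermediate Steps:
x(D) = 2/(-8 + 7*D) (x(D) = 2/(-8 + (D + D*6)) = 2/(-8 + (D + 6*D)) = 2/(-8 + 7*D))
m = -836 (m = -11*76 = -836)
y(p, W) = (W + 2/(-22 + 7*W))/(2*p) (y(p, W) = (W + 2/(-8 + 7*(W - 1*2)))/(p + p) = (W + 2/(-8 + 7*(W - 2)))/((2*p)) = (W + 2/(-8 + 7*(-2 + W)))*(1/(2*p)) = (W + 2/(-8 + (-14 + 7*W)))*(1/(2*p)) = (W + 2/(-22 + 7*W))*(1/(2*p)) = (W + 2/(-22 + 7*W))/(2*p))
1/((-14187 - m) + y(-220, -237)) = 1/((-14187 - 1*(-836)) + (½)*(2 - 237*(-22 + 7*(-237)))/(-220*(-22 + 7*(-237)))) = 1/((-14187 + 836) + (½)*(-1/220)*(2 - 237*(-22 - 1659))/(-22 - 1659)) = 1/(-13351 + (½)*(-1/220)*(2 - 237*(-1681))/(-1681)) = 1/(-13351 + (½)*(-1/220)*(-1/1681)*(2 + 398397)) = 1/(-13351 + (½)*(-1/220)*(-1/1681)*398399) = 1/(-13351 + 398399/739640) = 1/(-9874535241/739640) = -739640/9874535241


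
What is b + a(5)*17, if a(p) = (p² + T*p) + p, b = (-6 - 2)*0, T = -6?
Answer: 0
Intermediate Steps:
b = 0 (b = -8*0 = 0)
a(p) = p² - 5*p (a(p) = (p² - 6*p) + p = p² - 5*p)
b + a(5)*17 = 0 + (5*(-5 + 5))*17 = 0 + (5*0)*17 = 0 + 0*17 = 0 + 0 = 0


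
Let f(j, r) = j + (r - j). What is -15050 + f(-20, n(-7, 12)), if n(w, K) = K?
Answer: -15038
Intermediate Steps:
f(j, r) = r
-15050 + f(-20, n(-7, 12)) = -15050 + 12 = -15038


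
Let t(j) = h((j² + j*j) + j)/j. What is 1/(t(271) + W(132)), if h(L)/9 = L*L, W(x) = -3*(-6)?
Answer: 1/719136729 ≈ 1.3906e-9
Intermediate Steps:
W(x) = 18
h(L) = 9*L² (h(L) = 9*(L*L) = 9*L²)
t(j) = 9*(j + 2*j²)²/j (t(j) = (9*((j² + j*j) + j)²)/j = (9*((j² + j²) + j)²)/j = (9*(2*j² + j)²)/j = (9*(j + 2*j²)²)/j = 9*(j + 2*j²)²/j)
1/(t(271) + W(132)) = 1/(9*271*(1 + 2*271)² + 18) = 1/(9*271*(1 + 542)² + 18) = 1/(9*271*543² + 18) = 1/(9*271*294849 + 18) = 1/(719136711 + 18) = 1/719136729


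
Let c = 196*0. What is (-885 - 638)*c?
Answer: 0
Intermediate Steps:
c = 0
(-885 - 638)*c = (-885 - 638)*0 = -1523*0 = 0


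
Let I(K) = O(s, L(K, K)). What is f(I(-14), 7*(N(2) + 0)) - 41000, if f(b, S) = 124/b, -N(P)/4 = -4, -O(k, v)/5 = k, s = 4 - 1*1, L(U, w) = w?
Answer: -615124/15 ≈ -41008.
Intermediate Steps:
s = 3 (s = 4 - 1 = 3)
O(k, v) = -5*k
I(K) = -15 (I(K) = -5*3 = -15)
N(P) = 16 (N(P) = -4*(-4) = 16)
f(I(-14), 7*(N(2) + 0)) - 41000 = 124/(-15) - 41000 = 124*(-1/15) - 41000 = -124/15 - 41000 = -615124/15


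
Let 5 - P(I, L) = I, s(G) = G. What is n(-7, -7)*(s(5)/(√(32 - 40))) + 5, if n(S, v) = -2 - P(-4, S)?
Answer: 5 + 55*I*√2/4 ≈ 5.0 + 19.445*I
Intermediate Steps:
P(I, L) = 5 - I
n(S, v) = -11 (n(S, v) = -2 - (5 - 1*(-4)) = -2 - (5 + 4) = -2 - 1*9 = -2 - 9 = -11)
n(-7, -7)*(s(5)/(√(32 - 40))) + 5 = -55/(√(32 - 40)) + 5 = -55/(√(-8)) + 5 = -55/(2*I*√2) + 5 = -55*(-I*√2/4) + 5 = -(-55)*I*√2/4 + 5 = 55*I*√2/4 + 5 = 5 + 55*I*√2/4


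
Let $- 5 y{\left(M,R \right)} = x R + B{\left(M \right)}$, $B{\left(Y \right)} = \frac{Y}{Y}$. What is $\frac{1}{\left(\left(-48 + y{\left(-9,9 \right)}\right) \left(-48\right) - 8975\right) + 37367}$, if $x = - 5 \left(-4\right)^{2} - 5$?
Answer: $\frac{5}{116808} \approx 4.2805 \cdot 10^{-5}$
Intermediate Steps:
$B{\left(Y \right)} = 1$
$x = -85$ ($x = \left(-5\right) 16 - 5 = -80 - 5 = -85$)
$y{\left(M,R \right)} = - \frac{1}{5} + 17 R$ ($y{\left(M,R \right)} = - \frac{- 85 R + 1}{5} = - \frac{1 - 85 R}{5} = - \frac{1}{5} + 17 R$)
$\frac{1}{\left(\left(-48 + y{\left(-9,9 \right)}\right) \left(-48\right) - 8975\right) + 37367} = \frac{1}{\left(\left(-48 + \left(- \frac{1}{5} + 17 \cdot 9\right)\right) \left(-48\right) - 8975\right) + 37367} = \frac{1}{\left(\left(-48 + \left(- \frac{1}{5} + 153\right)\right) \left(-48\right) - 8975\right) + 37367} = \frac{1}{\left(\left(-48 + \frac{764}{5}\right) \left(-48\right) - 8975\right) + 37367} = \frac{1}{\left(\frac{524}{5} \left(-48\right) - 8975\right) + 37367} = \frac{1}{\left(- \frac{25152}{5} - 8975\right) + 37367} = \frac{1}{- \frac{70027}{5} + 37367} = \frac{1}{\frac{116808}{5}} = \frac{5}{116808}$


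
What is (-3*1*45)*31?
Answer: -4185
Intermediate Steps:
(-3*1*45)*31 = -3*45*31 = -135*31 = -4185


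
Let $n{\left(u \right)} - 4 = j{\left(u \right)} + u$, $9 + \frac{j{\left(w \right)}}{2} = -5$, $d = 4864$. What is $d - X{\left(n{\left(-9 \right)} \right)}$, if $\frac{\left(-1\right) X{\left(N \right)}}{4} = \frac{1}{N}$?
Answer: $\frac{160508}{33} \approx 4863.9$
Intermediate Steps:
$j{\left(w \right)} = -28$ ($j{\left(w \right)} = -18 + 2 \left(-5\right) = -18 - 10 = -28$)
$n{\left(u \right)} = -24 + u$ ($n{\left(u \right)} = 4 + \left(-28 + u\right) = -24 + u$)
$X{\left(N \right)} = - \frac{4}{N}$
$d - X{\left(n{\left(-9 \right)} \right)} = 4864 - - \frac{4}{-24 - 9} = 4864 - - \frac{4}{-33} = 4864 - \left(-4\right) \left(- \frac{1}{33}\right) = 4864 - \frac{4}{33} = \frac{160508}{33}$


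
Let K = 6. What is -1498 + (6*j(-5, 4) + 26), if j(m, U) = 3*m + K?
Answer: -1526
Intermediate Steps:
j(m, U) = 6 + 3*m (j(m, U) = 3*m + 6 = 6 + 3*m)
-1498 + (6*j(-5, 4) + 26) = -1498 + (6*(6 + 3*(-5)) + 26) = -1498 + (6*(6 - 15) + 26) = -1498 + (6*(-9) + 26) = -1498 + (-54 + 26) = -1498 - 28 = -1526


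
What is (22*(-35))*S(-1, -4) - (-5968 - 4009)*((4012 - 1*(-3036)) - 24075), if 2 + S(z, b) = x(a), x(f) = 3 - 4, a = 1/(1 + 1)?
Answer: -169876069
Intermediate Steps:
a = ½ (a = 1/2 = ½ ≈ 0.50000)
x(f) = -1
S(z, b) = -3 (S(z, b) = -2 - 1 = -3)
(22*(-35))*S(-1, -4) - (-5968 - 4009)*((4012 - 1*(-3036)) - 24075) = (22*(-35))*(-3) - (-5968 - 4009)*((4012 - 1*(-3036)) - 24075) = -770*(-3) - (-9977)*((4012 + 3036) - 24075) = 2310 - (-9977)*(7048 - 24075) = 2310 - (-9977)*(-17027) = 2310 - 1*169878379 = 2310 - 169878379 = -169876069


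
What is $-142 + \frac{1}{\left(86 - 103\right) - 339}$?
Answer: $- \frac{50553}{356} \approx -142.0$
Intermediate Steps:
$-142 + \frac{1}{\left(86 - 103\right) - 339} = -142 + \frac{1}{-17 - 339} = -142 + \frac{1}{-356} = -142 - \frac{1}{356} = - \frac{50553}{356}$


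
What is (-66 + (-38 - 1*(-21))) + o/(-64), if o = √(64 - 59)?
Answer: -83 - √5/64 ≈ -83.035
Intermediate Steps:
o = √5 ≈ 2.2361
(-66 + (-38 - 1*(-21))) + o/(-64) = (-66 + (-38 - 1*(-21))) + √5/(-64) = (-66 + (-38 + 21)) - √5/64 = (-66 - 17) - √5/64 = -83 - √5/64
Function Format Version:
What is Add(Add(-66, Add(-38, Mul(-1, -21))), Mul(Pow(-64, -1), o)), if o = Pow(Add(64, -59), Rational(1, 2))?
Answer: Add(-83, Mul(Rational(-1, 64), Pow(5, Rational(1, 2)))) ≈ -83.035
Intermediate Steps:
o = Pow(5, Rational(1, 2)) ≈ 2.2361
Add(Add(-66, Add(-38, Mul(-1, -21))), Mul(Pow(-64, -1), o)) = Add(Add(-66, Add(-38, Mul(-1, -21))), Mul(Pow(-64, -1), Pow(5, Rational(1, 2)))) = Add(Add(-66, Add(-38, 21)), Mul(Rational(-1, 64), Pow(5, Rational(1, 2)))) = Add(Add(-66, -17), Mul(Rational(-1, 64), Pow(5, Rational(1, 2)))) = Add(-83, Mul(Rational(-1, 64), Pow(5, Rational(1, 2))))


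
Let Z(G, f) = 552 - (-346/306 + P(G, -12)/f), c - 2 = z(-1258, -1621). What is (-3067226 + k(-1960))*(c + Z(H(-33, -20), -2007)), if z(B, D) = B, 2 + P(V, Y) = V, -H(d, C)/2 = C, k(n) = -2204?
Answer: 24535540885310/11373 ≈ 2.1574e+9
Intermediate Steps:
H(d, C) = -2*C
P(V, Y) = -2 + V
c = -1256 (c = 2 - 1258 = -1256)
Z(G, f) = 84629/153 - (-2 + G)/f (Z(G, f) = 552 - (-346/306 + (-2 + G)/f) = 552 - (-346*1/306 + (-2 + G)/f) = 552 - (-173/153 + (-2 + G)/f) = 552 + (173/153 - (-2 + G)/f) = 84629/153 - (-2 + G)/f)
(-3067226 + k(-1960))*(c + Z(H(-33, -20), -2007)) = (-3067226 - 2204)*(-1256 + (2 - (-2)*(-20) + (84629/153)*(-2007))/(-2007)) = -3069430*(-1256 - (2 - 1*40 - 18872267/17)/2007) = -3069430*(-1256 - (2 - 40 - 18872267/17)/2007) = -3069430*(-1256 - 1/2007*(-18872913/17)) = -3069430*(-1256 + 6290971/11373) = -3069430*(-7993517/11373) = 24535540885310/11373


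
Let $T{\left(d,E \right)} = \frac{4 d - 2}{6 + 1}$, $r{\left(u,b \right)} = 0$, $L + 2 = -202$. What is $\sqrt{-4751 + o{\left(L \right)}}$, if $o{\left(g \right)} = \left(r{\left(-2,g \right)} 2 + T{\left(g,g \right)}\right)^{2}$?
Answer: $\frac{5 \sqrt{17453}}{7} \approx 94.364$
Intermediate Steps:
$L = -204$ ($L = -2 - 202 = -204$)
$T{\left(d,E \right)} = - \frac{2}{7} + \frac{4 d}{7}$ ($T{\left(d,E \right)} = \frac{-2 + 4 d}{7} = \left(-2 + 4 d\right) \frac{1}{7} = - \frac{2}{7} + \frac{4 d}{7}$)
$o{\left(g \right)} = \left(- \frac{2}{7} + \frac{4 g}{7}\right)^{2}$ ($o{\left(g \right)} = \left(0 \cdot 2 + \left(- \frac{2}{7} + \frac{4 g}{7}\right)\right)^{2} = \left(0 + \left(- \frac{2}{7} + \frac{4 g}{7}\right)\right)^{2} = \left(- \frac{2}{7} + \frac{4 g}{7}\right)^{2}$)
$\sqrt{-4751 + o{\left(L \right)}} = \sqrt{-4751 + \frac{4 \left(-1 + 2 \left(-204\right)\right)^{2}}{49}} = \sqrt{-4751 + \frac{4 \left(-1 - 408\right)^{2}}{49}} = \sqrt{-4751 + \frac{4 \left(-409\right)^{2}}{49}} = \sqrt{-4751 + \frac{4}{49} \cdot 167281} = \sqrt{-4751 + \frac{669124}{49}} = \sqrt{\frac{436325}{49}} = \frac{5 \sqrt{17453}}{7}$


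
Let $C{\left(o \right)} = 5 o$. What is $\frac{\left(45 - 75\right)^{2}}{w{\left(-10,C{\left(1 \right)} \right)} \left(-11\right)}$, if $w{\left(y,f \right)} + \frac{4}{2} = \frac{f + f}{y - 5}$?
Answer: $\frac{675}{22} \approx 30.682$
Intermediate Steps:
$w{\left(y,f \right)} = -2 + \frac{2 f}{-5 + y}$ ($w{\left(y,f \right)} = -2 + \frac{f + f}{y - 5} = -2 + \frac{2 f}{y + \left(-6 + 1\right)} = -2 + \frac{2 f}{y - 5} = -2 + \frac{2 f}{-5 + y}$)
$\frac{\left(45 - 75\right)^{2}}{w{\left(-10,C{\left(1 \right)} \right)} \left(-11\right)} = \frac{\left(45 - 75\right)^{2}}{\frac{2 \left(5 + 5 \cdot 1 - -10\right)}{-5 - 10} \left(-11\right)} = \frac{\left(-30\right)^{2}}{\frac{2 \left(5 + 5 + 10\right)}{-15} \left(-11\right)} = \frac{900}{2 \left(- \frac{1}{15}\right) 20 \left(-11\right)} = \frac{900}{\left(- \frac{8}{3}\right) \left(-11\right)} = \frac{900}{\frac{88}{3}} = 900 \cdot \frac{3}{88} = \frac{675}{22}$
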